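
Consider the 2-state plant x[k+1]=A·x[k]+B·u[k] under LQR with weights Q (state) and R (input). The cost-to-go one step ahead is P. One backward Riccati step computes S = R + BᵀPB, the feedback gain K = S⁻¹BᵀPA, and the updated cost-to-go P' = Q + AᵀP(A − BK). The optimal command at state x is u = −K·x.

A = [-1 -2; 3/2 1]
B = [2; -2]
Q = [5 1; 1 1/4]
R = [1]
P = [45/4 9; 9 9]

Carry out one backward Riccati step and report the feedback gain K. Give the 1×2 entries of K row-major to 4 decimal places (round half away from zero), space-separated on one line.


BᵀP = [4.5000 0.0000]
S = R + BᵀPB = [1] + [9.0000] = [10.0000]
BᵀPA = [-4.5000 -9.0000]
K = S⁻¹·BᵀPA = [-0.4500 -0.9000]
A−BK = [-0.1000 -0.2000; 0.6000 -0.8000]
AᵀP(A−BK) = [2.4750 -4.0500; -4.0500 9.9000]
P' = Q + AᵀP(A−BK) = [7.4750 -3.0500; -3.0500 10.1500]
tr(P') = 17.6250

-0.4500 -0.9000


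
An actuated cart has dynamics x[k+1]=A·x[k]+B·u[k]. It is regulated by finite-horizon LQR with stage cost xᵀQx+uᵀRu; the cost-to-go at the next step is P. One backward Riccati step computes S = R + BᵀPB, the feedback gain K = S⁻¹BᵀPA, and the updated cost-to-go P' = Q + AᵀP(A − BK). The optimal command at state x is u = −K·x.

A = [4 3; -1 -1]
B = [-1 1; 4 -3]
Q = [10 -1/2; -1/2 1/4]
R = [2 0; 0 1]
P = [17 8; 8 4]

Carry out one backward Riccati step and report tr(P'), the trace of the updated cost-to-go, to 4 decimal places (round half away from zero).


BᵀP = [15.0000 8.0000; -7.0000 -4.0000]
S = R + BᵀPB = [2 0; 0 1] + [17.0000 -9.0000; -9.0000 5.0000] = [19.0000 -9.0000; -9.0000 6.0000]
BᵀPA = [52.0000 37.0000; -24.0000 -17.0000]
K = S⁻¹·BᵀPA = [2.9091 2.0909; 0.3636 0.3030]
A−BK = [6.5455 4.7879; -11.5455 -8.4545]
AᵀP(A−BK) = [69.4545 50.5455; 50.5455 36.7879]
P' = Q + AᵀP(A−BK) = [79.4545 50.0455; 50.0455 37.0379]
tr(P') = 116.4924

116.4924


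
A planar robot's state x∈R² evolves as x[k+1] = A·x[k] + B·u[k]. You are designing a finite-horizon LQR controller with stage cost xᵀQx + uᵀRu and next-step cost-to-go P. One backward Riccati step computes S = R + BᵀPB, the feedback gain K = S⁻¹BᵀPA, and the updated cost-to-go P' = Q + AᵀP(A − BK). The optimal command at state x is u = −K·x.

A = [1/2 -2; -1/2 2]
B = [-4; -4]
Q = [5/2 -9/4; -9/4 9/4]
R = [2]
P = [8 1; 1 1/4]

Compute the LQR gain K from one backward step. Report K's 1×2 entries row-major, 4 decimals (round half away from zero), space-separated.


-0.0934 0.3735

BᵀP = [-36.0000 -5.0000]
S = R + BᵀPB = [2] + [164.0000] = [166.0000]
BᵀPA = [-15.5000 62.0000]
K = S⁻¹·BᵀPA = [-0.0934 0.3735]
A−BK = [0.1265 -0.5060; -0.8735 3.4940]
AᵀP(A−BK) = [0.1152 -0.4608; -0.4608 1.8434]
P' = Q + AᵀP(A−BK) = [2.6152 -2.7108; -2.7108 4.0934]
tr(P') = 6.7086


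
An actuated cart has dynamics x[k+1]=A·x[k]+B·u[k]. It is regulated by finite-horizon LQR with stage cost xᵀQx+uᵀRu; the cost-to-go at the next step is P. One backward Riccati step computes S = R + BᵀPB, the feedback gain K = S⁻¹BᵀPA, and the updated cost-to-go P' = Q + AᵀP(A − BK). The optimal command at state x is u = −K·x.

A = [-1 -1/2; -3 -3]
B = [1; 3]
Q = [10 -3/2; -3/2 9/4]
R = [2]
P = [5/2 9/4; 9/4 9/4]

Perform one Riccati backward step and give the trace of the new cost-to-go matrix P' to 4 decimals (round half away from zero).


15.6230

BᵀP = [9.2500 9.0000]
S = R + BᵀPB = [2] + [36.2500] = [38.2500]
BᵀPA = [-36.2500 -31.6250]
K = S⁻¹·BᵀPA = [-0.9477 -0.8268]
A−BK = [-0.0523 0.3268; -0.1569 -0.5196]
AᵀP(A−BK) = [1.8954 1.6536; 1.6536 1.4775]
P' = Q + AᵀP(A−BK) = [11.8954 0.1536; 0.1536 3.7275]
tr(P') = 15.6230


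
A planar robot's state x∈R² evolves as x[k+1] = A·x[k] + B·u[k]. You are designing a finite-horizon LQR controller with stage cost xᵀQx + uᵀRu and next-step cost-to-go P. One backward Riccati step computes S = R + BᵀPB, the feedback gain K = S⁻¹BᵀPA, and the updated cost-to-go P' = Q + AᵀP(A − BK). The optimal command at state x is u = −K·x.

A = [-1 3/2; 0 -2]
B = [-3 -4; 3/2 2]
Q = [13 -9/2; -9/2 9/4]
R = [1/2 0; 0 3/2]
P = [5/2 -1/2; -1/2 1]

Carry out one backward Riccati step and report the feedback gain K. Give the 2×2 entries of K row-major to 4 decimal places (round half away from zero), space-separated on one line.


BᵀP = [-8.2500 3.0000; -11.0000 4.0000]
S = R + BᵀPB = [1/2 0; 0 3/2] + [29.2500 39.0000; 39.0000 52.0000] = [29.7500 39.0000; 39.0000 53.5000]
BᵀPA = [8.2500 -18.3750; 11.0000 -24.5000]
K = S⁻¹·BᵀPA = [0.1752 -0.3903; 0.0779 -0.1735]
A−BK = [-0.1628 -0.3646; -0.4186 -1.0677]
AᵀP(A−BK) = [0.1978 0.3777; 0.3777 1.2043]
P' = Q + AᵀP(A−BK) = [13.1978 -4.1223; -4.1223 3.4543]
tr(P') = 16.6521

0.1752 -0.3903 0.0779 -0.1735


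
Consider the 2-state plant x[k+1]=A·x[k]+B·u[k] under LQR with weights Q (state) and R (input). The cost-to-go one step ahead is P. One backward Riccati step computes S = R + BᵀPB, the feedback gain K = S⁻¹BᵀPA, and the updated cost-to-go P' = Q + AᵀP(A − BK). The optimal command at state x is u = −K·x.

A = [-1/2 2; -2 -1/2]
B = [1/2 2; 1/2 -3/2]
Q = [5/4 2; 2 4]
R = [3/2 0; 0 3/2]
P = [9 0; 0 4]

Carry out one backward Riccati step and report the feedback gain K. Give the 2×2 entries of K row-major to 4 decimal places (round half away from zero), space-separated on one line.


BᵀP = [4.5000 2.0000; 18.0000 -6.0000]
S = R + BᵀPB = [3/2 0; 0 3/2] + [3.2500 6.0000; 6.0000 45.0000] = [4.7500 6.0000; 6.0000 46.5000]
BᵀPA = [-6.2500 8.0000; 3.0000 39.0000]
K = S⁻¹·BᵀPA = [-1.6694 0.7465; 0.2799 0.7424]
A−BK = [-0.2252 0.1420; -0.7454 0.2404]
AᵀP(A−BK) = [6.9767 -2.5619; -2.5619 2.0751]
P' = Q + AᵀP(A−BK) = [8.2267 -0.5619; -0.5619 6.0751]
tr(P') = 14.3017

-1.6694 0.7465 0.2799 0.7424


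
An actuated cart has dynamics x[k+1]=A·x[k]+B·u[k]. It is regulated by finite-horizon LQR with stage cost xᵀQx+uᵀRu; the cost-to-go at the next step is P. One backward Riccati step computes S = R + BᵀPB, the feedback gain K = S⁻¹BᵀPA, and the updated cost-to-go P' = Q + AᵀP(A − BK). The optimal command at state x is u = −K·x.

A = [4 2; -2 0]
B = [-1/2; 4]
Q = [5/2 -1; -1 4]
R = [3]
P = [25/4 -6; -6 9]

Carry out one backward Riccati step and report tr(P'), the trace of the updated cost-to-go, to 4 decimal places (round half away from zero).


BᵀP = [-27.1250 39.0000]
S = R + BᵀPB = [3] + [169.5625] = [172.5625]
BᵀPA = [-186.5000 -54.2500]
K = S⁻¹·BᵀPA = [-1.0808 -0.3144]
A−BK = [3.4596 1.8428; 2.3231 1.2575]
AᵀP(A−BK) = [30.4368 15.3683; 15.3683 7.9449]
P' = Q + AᵀP(A−BK) = [32.9368 14.3683; 14.3683 11.9449]
tr(P') = 44.8817

44.8817


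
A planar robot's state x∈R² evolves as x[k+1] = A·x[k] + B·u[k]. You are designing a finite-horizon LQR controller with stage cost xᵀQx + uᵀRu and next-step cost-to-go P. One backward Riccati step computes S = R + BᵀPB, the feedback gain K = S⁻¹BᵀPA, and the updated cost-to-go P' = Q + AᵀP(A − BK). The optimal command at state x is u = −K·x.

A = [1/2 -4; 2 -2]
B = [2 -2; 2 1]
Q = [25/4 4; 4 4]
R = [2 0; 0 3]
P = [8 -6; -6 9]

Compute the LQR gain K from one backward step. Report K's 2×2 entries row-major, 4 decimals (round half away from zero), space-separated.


0.6796 -1.2145 0.4759 0.6408

BᵀP = [4.0000 6.0000; -22.0000 21.0000]
S = R + BᵀPB = [2 0; 0 3] + [20.0000 -2.0000; -2.0000 65.0000] = [22.0000 -2.0000; -2.0000 68.0000]
BᵀPA = [14.0000 -28.0000; 31.0000 46.0000]
K = S⁻¹·BᵀPA = [0.6796 -1.2145; 0.4759 0.6408]
A−BK = [0.0925 -0.2895; 0.1649 -0.2118]
AᵀP(A−BK) = [1.7332 -0.8606; -0.8606 4.5201]
P' = Q + AᵀP(A−BK) = [7.9832 3.1394; 3.1394 8.5201]
tr(P') = 16.5034


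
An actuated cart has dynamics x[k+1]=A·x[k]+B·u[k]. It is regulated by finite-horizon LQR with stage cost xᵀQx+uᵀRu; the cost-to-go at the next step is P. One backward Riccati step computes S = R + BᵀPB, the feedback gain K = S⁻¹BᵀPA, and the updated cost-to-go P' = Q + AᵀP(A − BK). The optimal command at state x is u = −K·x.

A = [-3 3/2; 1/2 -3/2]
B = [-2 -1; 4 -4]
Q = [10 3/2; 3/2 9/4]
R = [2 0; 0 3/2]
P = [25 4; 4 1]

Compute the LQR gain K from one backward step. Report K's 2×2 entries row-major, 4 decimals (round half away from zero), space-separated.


0.9849 -0.5762 0.9363 -0.2777

BᵀP = [-34.0000 -4.0000; -41.0000 -8.0000]
S = R + BᵀPB = [2 0; 0 3/2] + [52.0000 50.0000; 50.0000 73.0000] = [54.0000 50.0000; 50.0000 74.5000]
BᵀPA = [100.0000 -45.0000; 119.0000 -49.5000]
K = S⁻¹·BᵀPA = [0.9849 -0.5762; 0.9363 -0.2777]
A−BK = [-0.0939 0.0699; 0.3056 -0.3063]
AᵀP(A−BK) = [3.3393 -1.5822; -1.5822 0.8244]
P' = Q + AᵀP(A−BK) = [13.3393 -0.0822; -0.0822 3.0744]
tr(P') = 16.4137


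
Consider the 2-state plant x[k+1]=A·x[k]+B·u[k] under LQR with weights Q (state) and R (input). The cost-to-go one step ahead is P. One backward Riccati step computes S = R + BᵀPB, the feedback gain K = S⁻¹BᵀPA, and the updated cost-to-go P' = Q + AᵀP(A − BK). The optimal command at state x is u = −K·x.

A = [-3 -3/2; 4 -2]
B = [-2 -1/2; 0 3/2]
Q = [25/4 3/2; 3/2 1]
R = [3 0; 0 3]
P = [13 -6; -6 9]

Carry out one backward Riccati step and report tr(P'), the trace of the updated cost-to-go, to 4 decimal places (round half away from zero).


34.9189

BᵀP = [-26.0000 12.0000; -15.5000 16.5000]
S = R + BᵀPB = [3 0; 0 3] + [52.0000 31.0000; 31.0000 32.5000] = [55.0000 31.0000; 31.0000 35.5000]
BᵀPA = [126.0000 15.0000; 112.5000 -9.7500]
K = S⁻¹·BᵀPA = [0.9939 0.8419; 2.3011 -1.0098]
A−BK = [0.1384 -0.3211; 0.5484 -0.4852]
AᵀP(A−BK) = [20.8933 -5.9739; -5.9739 6.7755]
P' = Q + AᵀP(A−BK) = [27.1433 -4.4739; -4.4739 7.7755]
tr(P') = 34.9189


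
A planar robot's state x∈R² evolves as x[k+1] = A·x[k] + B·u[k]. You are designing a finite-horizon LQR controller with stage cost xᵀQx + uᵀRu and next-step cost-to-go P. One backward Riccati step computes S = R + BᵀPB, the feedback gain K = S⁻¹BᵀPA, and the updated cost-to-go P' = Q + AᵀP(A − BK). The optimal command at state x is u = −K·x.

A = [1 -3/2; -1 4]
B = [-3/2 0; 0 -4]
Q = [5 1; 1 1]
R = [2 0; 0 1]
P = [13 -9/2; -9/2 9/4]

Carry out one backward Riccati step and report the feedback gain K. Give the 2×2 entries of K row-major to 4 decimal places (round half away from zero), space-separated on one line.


-0.5670 0.8900 0.3160 -1.0532

BᵀP = [-19.5000 6.7500; 18.0000 -9.0000]
S = R + BᵀPB = [2 0; 0 1] + [29.2500 -27.0000; -27.0000 36.0000] = [31.2500 -27.0000; -27.0000 37.0000]
BᵀPA = [-26.2500 56.2500; 27.0000 -63.0000]
K = S⁻¹·BᵀPA = [-0.5670 0.8900; 0.3160 -1.0532]
A−BK = [0.1495 -0.1650; 0.2639 -0.2130]
AᵀP(A−BK) = [0.8350 -1.4500; -1.4500 2.8332]
P' = Q + AᵀP(A−BK) = [5.8350 -0.4500; -0.4500 3.8332]
tr(P') = 9.6682


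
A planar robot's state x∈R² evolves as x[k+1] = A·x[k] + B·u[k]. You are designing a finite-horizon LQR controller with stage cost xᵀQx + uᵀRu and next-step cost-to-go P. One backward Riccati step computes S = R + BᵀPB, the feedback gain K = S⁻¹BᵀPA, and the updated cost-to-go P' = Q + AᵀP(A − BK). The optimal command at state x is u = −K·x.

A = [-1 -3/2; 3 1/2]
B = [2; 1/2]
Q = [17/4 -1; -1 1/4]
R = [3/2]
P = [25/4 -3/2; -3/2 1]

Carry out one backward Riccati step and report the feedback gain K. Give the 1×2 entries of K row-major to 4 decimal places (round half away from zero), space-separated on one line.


-0.8105 -0.7947

BᵀP = [11.7500 -2.5000]
S = R + BᵀPB = [3/2] + [22.2500] = [23.7500]
BᵀPA = [-19.2500 -18.8750]
K = S⁻¹·BᵀPA = [-0.8105 -0.7947]
A−BK = [0.6211 0.0895; 3.4053 0.8974]
AᵀP(A−BK) = [8.6474 3.0763; 3.0763 1.5618]
P' = Q + AᵀP(A−BK) = [12.8974 2.0763; 2.0763 1.8118]
tr(P') = 14.7092


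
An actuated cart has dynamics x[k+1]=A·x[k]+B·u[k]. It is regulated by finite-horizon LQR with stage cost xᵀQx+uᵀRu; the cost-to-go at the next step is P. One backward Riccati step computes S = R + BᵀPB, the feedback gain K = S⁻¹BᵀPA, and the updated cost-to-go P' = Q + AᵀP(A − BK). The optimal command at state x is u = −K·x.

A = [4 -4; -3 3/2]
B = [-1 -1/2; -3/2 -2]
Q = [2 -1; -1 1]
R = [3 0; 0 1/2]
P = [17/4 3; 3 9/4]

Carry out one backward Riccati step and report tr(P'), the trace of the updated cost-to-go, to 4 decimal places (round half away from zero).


9.6987

BᵀP = [-8.7500 -6.3750; -8.1250 -6.0000]
S = R + BᵀPB = [3 0; 0 1/2] + [18.3125 17.1250; 17.1250 16.0625] = [21.3125 17.1250; 17.1250 16.5625]
BᵀPA = [-15.8750 25.4375; -14.5000 23.5000]
K = S⁻¹·BᵀPA = [-0.2448 0.3160; -0.6224 1.0922]
A−BK = [3.4440 -3.1379; -4.6119 4.1583]
AᵀP(A−BK) = [3.3397 -3.2725; -3.2725 3.3591]
P' = Q + AᵀP(A−BK) = [5.3397 -4.2725; -4.2725 4.3591]
tr(P') = 9.6987


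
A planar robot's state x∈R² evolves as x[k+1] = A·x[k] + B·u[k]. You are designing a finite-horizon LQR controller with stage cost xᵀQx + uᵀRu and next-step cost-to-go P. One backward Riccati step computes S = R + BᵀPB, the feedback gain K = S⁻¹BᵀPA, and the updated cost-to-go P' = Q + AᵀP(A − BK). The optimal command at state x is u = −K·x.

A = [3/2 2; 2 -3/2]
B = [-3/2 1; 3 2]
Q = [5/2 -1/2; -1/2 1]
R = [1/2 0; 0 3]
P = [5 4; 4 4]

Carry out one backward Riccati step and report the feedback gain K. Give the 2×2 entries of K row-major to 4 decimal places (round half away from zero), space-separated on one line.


0.1631 -0.6675 1.0202 0.4753

BᵀP = [4.5000 6.0000; 13.0000 12.0000]
S = R + BᵀPB = [1/2 0; 0 3] + [11.2500 16.5000; 16.5000 37.0000] = [11.7500 16.5000; 16.5000 40.0000]
BᵀPA = [18.7500 0.0000; 43.5000 8.0000]
K = S⁻¹·BᵀPA = [0.1631 -0.6675; 1.0202 0.4753]
A−BK = [0.7244 0.5234; -0.5297 -0.4482]
AᵀP(A−BK) = [3.8123 1.8382; 1.8382 1.1972]
P' = Q + AᵀP(A−BK) = [6.3123 1.3382; 1.3382 2.1972]
tr(P') = 8.5095


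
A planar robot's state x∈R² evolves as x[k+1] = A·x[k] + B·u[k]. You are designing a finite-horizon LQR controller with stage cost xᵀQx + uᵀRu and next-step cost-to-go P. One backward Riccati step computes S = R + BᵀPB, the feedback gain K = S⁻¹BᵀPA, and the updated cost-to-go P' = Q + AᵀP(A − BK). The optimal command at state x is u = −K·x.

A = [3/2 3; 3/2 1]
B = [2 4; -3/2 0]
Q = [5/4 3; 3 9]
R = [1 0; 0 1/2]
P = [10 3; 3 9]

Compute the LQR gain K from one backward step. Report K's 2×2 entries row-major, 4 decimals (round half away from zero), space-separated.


-0.9394 -0.6213 0.8489 1.0624

BᵀP = [15.5000 -7.5000; 40.0000 12.0000]
S = R + BᵀPB = [1 0; 0 1/2] + [42.2500 62.0000; 62.0000 160.0000] = [43.2500 62.0000; 62.0000 160.5000]
BᵀPA = [12.0000 39.0000; 78.0000 132.0000]
K = S⁻¹·BᵀPA = [-0.9394 -0.6213; 0.8489 1.0624]
A−BK = [-0.0166 -0.0071; 0.0909 0.0681]
AᵀP(A−BK) = [1.3108 1.0861; 1.0861 0.9897]
P' = Q + AᵀP(A−BK) = [2.5608 4.0861; 4.0861 9.9897]
tr(P') = 12.5505


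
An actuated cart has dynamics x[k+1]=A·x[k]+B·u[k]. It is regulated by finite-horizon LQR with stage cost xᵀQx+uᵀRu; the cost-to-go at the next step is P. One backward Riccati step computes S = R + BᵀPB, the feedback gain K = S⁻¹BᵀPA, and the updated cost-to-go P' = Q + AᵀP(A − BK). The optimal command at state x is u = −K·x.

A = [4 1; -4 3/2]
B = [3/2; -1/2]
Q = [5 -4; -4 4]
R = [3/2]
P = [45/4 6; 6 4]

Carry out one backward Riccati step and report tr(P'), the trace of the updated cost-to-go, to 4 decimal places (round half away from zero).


27.4684

BᵀP = [13.8750 7.0000]
S = R + BᵀPB = [3/2] + [17.3125] = [18.8125]
BᵀPA = [27.5000 24.3750]
K = S⁻¹·BᵀPA = [1.4618 1.2957]
A−BK = [1.8073 -0.9435; -3.2691 2.1478]
AᵀP(A−BK) = [11.8007 -2.6312; -2.6312 6.6678]
P' = Q + AᵀP(A−BK) = [16.8007 -6.6312; -6.6312 10.6678]
tr(P') = 27.4684


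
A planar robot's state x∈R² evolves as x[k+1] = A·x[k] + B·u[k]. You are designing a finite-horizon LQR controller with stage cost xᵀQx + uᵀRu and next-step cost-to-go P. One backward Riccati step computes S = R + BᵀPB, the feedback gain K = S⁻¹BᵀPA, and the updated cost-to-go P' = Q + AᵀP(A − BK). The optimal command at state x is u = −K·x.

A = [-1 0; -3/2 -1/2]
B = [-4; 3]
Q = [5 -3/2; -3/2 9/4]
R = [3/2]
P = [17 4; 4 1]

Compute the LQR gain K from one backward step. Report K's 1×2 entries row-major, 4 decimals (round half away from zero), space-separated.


0.4048 0.0349

BᵀP = [-56.0000 -13.0000]
S = R + BᵀPB = [3/2] + [185.0000] = [186.5000]
BᵀPA = [75.5000 6.5000]
K = S⁻¹·BᵀPA = [0.4048 0.0349]
A−BK = [0.6193 0.1394; -2.7145 -0.6046]
AᵀP(A−BK) = [0.6857 0.1186; 0.1186 0.0235]
P' = Q + AᵀP(A−BK) = [5.6857 -1.3814; -1.3814 2.2735]
tr(P') = 7.9591


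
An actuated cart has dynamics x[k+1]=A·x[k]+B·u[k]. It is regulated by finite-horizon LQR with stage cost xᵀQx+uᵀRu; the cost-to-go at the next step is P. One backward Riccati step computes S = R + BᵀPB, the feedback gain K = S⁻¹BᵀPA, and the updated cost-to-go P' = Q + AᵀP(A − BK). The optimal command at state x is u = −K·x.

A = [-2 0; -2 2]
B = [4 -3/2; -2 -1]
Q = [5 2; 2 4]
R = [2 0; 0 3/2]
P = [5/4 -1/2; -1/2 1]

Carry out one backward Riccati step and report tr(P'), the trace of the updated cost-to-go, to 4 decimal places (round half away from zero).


12.4313

BᵀP = [6.0000 -4.0000; -1.3750 -0.2500]
S = R + BᵀPB = [2 0; 0 3/2] + [32.0000 -5.0000; -5.0000 2.3125] = [34.0000 -5.0000; -5.0000 3.8125]
BᵀPA = [-4.0000 -8.0000; 3.2500 -0.5000]
K = S⁻¹·BᵀPA = [0.0096 -0.3154; 0.8650 -0.5448]
A−BK = [-0.7407 0.4444; -1.1159 0.8244]
AᵀP(A−BK) = [2.2270 -1.4910; -1.4910 1.2043]
P' = Q + AᵀP(A−BK) = [7.2270 0.5090; 0.5090 5.2043]
tr(P') = 12.4313


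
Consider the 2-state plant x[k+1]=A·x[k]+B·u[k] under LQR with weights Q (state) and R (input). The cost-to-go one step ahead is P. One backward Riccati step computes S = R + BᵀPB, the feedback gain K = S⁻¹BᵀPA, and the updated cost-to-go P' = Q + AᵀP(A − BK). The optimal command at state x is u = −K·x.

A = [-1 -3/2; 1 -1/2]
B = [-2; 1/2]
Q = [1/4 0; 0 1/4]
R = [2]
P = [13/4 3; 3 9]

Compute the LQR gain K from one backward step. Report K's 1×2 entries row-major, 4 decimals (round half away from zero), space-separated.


BᵀP = [-5.0000 -1.5000]
S = R + BᵀPB = [2] + [9.2500] = [11.2500]
BᵀPA = [3.5000 8.2500]
K = S⁻¹·BᵀPA = [0.3111 0.7333]
A−BK = [-0.3778 -0.0333; 0.8444 -0.8667]
AᵀP(A−BK) = [5.1611 -5.1917; -5.1917 8.0125]
P' = Q + AᵀP(A−BK) = [5.4111 -5.1917; -5.1917 8.2625]
tr(P') = 13.6736

0.3111 0.7333


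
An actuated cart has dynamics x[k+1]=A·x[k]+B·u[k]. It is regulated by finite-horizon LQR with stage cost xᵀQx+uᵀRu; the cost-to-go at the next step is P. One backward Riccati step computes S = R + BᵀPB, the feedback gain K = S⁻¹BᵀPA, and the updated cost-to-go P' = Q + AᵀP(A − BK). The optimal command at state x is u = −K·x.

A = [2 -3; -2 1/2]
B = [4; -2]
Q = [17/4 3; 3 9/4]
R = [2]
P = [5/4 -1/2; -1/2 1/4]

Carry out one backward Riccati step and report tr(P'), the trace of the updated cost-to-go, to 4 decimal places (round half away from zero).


BᵀP = [6.0000 -2.5000]
S = R + BᵀPB = [2] + [29.0000] = [31.0000]
BᵀPA = [17.0000 -19.2500]
K = S⁻¹·BᵀPA = [0.5484 -0.6210]
A−BK = [-0.1935 -0.5161; -0.9032 -0.7419]
AᵀP(A−BK) = [0.6774 -0.6935; -0.6935 0.8589]
P' = Q + AᵀP(A−BK) = [4.9274 2.3065; 2.3065 3.1089]
tr(P') = 8.0363

8.0363


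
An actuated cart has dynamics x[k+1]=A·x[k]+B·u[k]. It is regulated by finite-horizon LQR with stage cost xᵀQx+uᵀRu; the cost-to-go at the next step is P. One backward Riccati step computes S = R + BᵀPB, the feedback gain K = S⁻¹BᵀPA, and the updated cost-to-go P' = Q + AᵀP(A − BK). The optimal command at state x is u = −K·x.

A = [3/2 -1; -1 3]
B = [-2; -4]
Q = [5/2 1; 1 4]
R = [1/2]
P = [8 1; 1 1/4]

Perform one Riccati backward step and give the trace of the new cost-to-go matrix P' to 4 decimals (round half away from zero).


9.8095

BᵀP = [-20.0000 -3.0000]
S = R + BᵀPB = [1/2] + [52.0000] = [52.5000]
BᵀPA = [-27.0000 11.0000]
K = S⁻¹·BᵀPA = [-0.5143 0.2095]
A−BK = [0.4714 -0.5810; -3.0571 3.8381]
AᵀP(A−BK) = [1.3643 -1.5929; -1.5929 1.9452]
P' = Q + AᵀP(A−BK) = [3.8643 -0.5929; -0.5929 5.9452]
tr(P') = 9.8095


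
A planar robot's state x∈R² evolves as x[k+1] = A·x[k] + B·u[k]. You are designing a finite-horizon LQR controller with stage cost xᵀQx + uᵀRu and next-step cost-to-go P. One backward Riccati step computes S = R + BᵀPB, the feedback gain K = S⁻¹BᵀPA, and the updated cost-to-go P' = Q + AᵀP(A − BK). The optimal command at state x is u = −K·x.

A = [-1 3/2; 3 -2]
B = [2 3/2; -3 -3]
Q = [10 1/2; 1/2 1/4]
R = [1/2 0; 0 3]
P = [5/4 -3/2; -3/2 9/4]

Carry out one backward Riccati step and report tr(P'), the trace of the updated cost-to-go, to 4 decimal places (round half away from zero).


10.8723

BᵀP = [7.0000 -9.7500; 6.3750 -9.0000]
S = R + BᵀPB = [1/2 0; 0 3] + [43.2500 39.7500; 39.7500 36.5625] = [43.7500 39.7500; 39.7500 39.5625]
BᵀPA = [-36.2500 30.0000; -33.3750 27.5625]
K = S⁻¹·BᵀPA = [-0.7128 0.6052; -0.1274 0.0886]
A−BK = [0.6167 0.1567; 0.4793 0.0814]
AᵀP(A−BK) = [0.4083 -0.2289; -0.2289 0.2140]
P' = Q + AᵀP(A−BK) = [10.4083 0.2711; 0.2711 0.4640]
tr(P') = 10.8723


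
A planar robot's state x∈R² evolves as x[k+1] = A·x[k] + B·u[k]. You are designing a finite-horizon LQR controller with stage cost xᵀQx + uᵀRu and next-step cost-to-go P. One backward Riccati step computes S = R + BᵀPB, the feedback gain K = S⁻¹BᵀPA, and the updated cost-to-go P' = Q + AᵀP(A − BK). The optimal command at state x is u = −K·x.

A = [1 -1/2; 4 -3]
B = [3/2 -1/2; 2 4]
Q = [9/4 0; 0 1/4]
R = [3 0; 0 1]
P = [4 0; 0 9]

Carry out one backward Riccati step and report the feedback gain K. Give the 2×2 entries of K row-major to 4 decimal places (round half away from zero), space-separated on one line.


BᵀP = [6.0000 18.0000; -2.0000 36.0000]
S = R + BᵀPB = [3 0; 0 1] + [45.0000 69.0000; 69.0000 145.0000] = [48.0000 69.0000; 69.0000 146.0000]
BᵀPA = [78.0000 -57.0000; 142.0000 -107.0000]
K = S⁻¹·BᵀPA = [0.7076 -0.4179; 0.6382 -0.5354]
A−BK = [0.2577 -0.1409; 0.0320 -0.0227]
AᵀP(A−BK) = [2.1842 -1.3805; -1.3805 0.8945]
P' = Q + AᵀP(A−BK) = [4.4342 -1.3805; -1.3805 1.1445]
tr(P') = 5.5788

0.7076 -0.4179 0.6382 -0.5354


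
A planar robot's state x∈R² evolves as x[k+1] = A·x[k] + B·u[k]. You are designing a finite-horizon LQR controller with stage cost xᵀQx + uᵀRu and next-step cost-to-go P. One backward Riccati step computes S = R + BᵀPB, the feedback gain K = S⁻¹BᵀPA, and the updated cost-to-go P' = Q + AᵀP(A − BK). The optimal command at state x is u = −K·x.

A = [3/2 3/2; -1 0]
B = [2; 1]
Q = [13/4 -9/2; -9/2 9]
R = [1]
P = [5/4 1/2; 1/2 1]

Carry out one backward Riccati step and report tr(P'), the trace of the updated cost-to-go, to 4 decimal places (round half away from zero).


14.4306

BᵀP = [3.0000 2.0000]
S = R + BᵀPB = [1] + [8.0000] = [9.0000]
BᵀPA = [2.5000 4.5000]
K = S⁻¹·BᵀPA = [0.2778 0.5000]
A−BK = [0.9444 0.5000; -1.2778 -0.5000]
AᵀP(A−BK) = [1.6181 0.8125; 0.8125 0.5625]
P' = Q + AᵀP(A−BK) = [4.8681 -3.6875; -3.6875 9.5625]
tr(P') = 14.4306


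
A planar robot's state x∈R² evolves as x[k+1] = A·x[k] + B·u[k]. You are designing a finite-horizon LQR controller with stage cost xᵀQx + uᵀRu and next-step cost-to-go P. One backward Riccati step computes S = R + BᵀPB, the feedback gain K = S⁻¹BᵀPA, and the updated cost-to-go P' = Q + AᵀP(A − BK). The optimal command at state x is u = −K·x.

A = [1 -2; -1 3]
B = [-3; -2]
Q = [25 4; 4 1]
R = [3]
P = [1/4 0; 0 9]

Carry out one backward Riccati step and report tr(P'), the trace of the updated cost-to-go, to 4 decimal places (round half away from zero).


BᵀP = [-0.7500 -18.0000]
S = R + BᵀPB = [3] + [38.2500] = [41.2500]
BᵀPA = [17.2500 -52.5000]
K = S⁻¹·BᵀPA = [0.4182 -1.2727]
A−BK = [2.2545 -5.8182; -0.1636 0.4545]
AᵀP(A−BK) = [2.0364 -5.5455; -5.5455 15.1818]
P' = Q + AᵀP(A−BK) = [27.0364 -1.5455; -1.5455 16.1818]
tr(P') = 43.2182

43.2182


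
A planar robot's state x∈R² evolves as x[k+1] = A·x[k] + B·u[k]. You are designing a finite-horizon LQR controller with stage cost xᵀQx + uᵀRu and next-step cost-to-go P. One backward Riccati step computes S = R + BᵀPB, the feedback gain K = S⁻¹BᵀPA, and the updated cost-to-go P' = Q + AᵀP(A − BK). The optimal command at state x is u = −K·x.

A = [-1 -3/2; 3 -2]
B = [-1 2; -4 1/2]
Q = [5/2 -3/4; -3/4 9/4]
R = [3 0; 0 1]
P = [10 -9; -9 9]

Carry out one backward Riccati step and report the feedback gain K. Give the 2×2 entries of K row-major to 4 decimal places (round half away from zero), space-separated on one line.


BᵀP = [26.0000 -27.0000; 15.5000 -13.5000]
S = R + BᵀPB = [3 0; 0 1] + [82.0000 38.5000; 38.5000 24.2500] = [85.0000 38.5000; 38.5000 25.2500]
BᵀPA = [-107.0000 15.0000; -56.0000 3.7500]
K = S⁻¹·BᵀPA = [-0.8219 0.3530; -0.9646 -0.3897]
A−BK = [0.1073 -0.3677; 0.1947 -0.3933]
AᵀP(A−BK) = [3.0373 -0.5540; -0.5540 0.6667]
P' = Q + AᵀP(A−BK) = [5.5373 -1.3040; -1.3040 2.9167]
tr(P') = 8.4540

-0.8219 0.3530 -0.9646 -0.3897


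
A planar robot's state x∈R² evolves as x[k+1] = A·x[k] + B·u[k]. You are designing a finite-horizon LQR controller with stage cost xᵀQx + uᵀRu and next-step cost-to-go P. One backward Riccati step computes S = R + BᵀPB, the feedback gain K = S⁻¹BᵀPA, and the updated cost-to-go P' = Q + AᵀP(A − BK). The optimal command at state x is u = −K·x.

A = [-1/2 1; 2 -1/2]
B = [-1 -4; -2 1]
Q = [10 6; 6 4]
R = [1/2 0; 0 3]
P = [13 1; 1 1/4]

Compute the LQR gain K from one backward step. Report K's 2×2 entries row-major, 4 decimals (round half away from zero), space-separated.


BᵀP = [-15.0000 -1.5000; -51.0000 -3.7500]
S = R + BᵀPB = [1/2 0; 0 3] + [18.0000 58.5000; 58.5000 200.2500] = [18.5000 58.5000; 58.5000 203.2500]
BᵀPA = [4.5000 -14.2500; 18.0000 -49.1250]
K = S⁻¹·BᵀPA = [-0.4095 -0.0666; 0.2064 -0.2225]
A−BK = [-0.0838 0.0433; 0.9745 -0.4107]
AᵀP(A−BK) = [0.3771 -0.1948; -0.1948 0.1817]
P' = Q + AᵀP(A−BK) = [10.3771 5.8052; 5.8052 4.1817]
tr(P') = 14.5588

-0.4095 -0.0666 0.2064 -0.2225


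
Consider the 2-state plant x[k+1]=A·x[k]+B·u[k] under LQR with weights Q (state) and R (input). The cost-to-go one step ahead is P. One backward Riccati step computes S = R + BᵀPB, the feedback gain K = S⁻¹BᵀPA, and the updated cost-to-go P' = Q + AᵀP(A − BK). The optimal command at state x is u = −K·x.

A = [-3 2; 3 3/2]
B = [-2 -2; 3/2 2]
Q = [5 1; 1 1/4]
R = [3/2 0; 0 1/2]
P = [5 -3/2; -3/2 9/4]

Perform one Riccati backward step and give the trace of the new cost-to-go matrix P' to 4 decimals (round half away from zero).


15.6130

BᵀP = [-12.2500 6.3750; -13.0000 7.5000]
S = R + BᵀPB = [3/2 0; 0 1/2] + [34.0625 37.2500; 37.2500 41.0000] = [35.5625 37.2500; 37.2500 41.5000]
BᵀPA = [55.8750 -14.9375; 61.5000 -14.7500]
K = S⁻¹·BᵀPA = [0.3165 -0.7982; 1.1979 0.3611]
A−BK = [0.0287 1.1257; 0.1296 1.9752]
AᵀP(A−BK) = [0.8984 0.2708; 0.2708 9.4646]
P' = Q + AᵀP(A−BK) = [5.8984 1.2708; 1.2708 9.7146]
tr(P') = 15.6130


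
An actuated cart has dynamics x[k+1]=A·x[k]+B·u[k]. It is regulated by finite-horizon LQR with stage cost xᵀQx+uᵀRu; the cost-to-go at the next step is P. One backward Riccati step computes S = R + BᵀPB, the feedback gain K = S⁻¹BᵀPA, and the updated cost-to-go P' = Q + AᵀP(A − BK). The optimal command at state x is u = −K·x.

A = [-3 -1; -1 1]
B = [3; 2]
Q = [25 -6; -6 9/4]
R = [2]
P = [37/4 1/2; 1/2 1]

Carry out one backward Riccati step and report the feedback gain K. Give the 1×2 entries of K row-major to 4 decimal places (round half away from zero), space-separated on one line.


BᵀP = [28.7500 3.5000]
S = R + BᵀPB = [2] + [93.2500] = [95.2500]
BᵀPA = [-89.7500 -25.2500]
K = S⁻¹·BᵀPA = [-0.9423 -0.2651]
A−BK = [-0.1732 -0.2047; 0.8845 1.5302]
AᵀP(A−BK) = [2.6824 1.9580; 1.9580 2.5564]
P' = Q + AᵀP(A−BK) = [27.6824 -4.0420; -4.0420 4.8064]
tr(P') = 32.4888

-0.9423 -0.2651


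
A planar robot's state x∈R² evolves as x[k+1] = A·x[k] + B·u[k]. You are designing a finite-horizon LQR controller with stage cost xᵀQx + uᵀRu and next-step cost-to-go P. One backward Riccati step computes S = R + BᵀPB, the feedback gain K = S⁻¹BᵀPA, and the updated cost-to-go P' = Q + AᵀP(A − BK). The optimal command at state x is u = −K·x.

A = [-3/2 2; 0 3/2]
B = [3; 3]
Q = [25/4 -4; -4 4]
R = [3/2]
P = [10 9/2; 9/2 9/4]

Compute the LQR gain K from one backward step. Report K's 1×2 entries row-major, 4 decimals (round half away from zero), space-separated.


BᵀP = [43.5000 20.2500]
S = R + BᵀPB = [3/2] + [191.2500] = [192.7500]
BᵀPA = [-65.2500 117.3750]
K = S⁻¹·BᵀPA = [-0.3385 0.6089]
A−BK = [-0.4844 0.1732; 1.0156 -0.3268]
AᵀP(A−BK) = [0.4115 -0.3911; -0.3911 0.5871]
P' = Q + AᵀP(A−BK) = [6.6615 -4.3911; -4.3911 4.5871]
tr(P') = 11.2485

-0.3385 0.6089


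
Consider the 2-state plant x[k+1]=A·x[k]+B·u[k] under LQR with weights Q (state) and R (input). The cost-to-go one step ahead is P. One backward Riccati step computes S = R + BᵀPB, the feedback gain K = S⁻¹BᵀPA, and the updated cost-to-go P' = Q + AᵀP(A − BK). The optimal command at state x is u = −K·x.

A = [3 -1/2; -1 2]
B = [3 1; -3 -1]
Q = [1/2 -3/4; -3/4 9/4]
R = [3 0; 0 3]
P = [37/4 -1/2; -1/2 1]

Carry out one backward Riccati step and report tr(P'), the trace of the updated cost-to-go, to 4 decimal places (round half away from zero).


10.0763

BᵀP = [29.2500 -4.5000; 9.7500 -1.5000]
S = R + BᵀPB = [3 0; 0 3] + [101.2500 33.7500; 33.7500 11.2500] = [104.2500 33.7500; 33.7500 14.2500]
BᵀPA = [92.2500 -23.6250; 30.7500 -7.8750]
K = S⁻¹·BᵀPA = [0.7987 -0.2045; 0.2662 -0.0682]
A−BK = [0.3377 0.1818; 1.6623 1.3182]
AᵀP(A−BK) = [5.3831 1.8409; 1.8409 1.9432]
P' = Q + AᵀP(A−BK) = [5.8831 1.0909; 1.0909 4.1932]
tr(P') = 10.0763


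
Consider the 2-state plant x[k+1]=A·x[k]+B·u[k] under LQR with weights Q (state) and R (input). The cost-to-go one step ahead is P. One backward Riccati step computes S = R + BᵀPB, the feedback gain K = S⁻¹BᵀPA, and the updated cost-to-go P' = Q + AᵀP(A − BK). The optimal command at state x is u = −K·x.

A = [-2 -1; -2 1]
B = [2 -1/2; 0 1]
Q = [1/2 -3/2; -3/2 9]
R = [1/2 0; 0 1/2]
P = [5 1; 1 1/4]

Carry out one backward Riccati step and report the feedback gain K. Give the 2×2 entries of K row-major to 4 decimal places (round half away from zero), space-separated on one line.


BᵀP = [10.0000 2.0000; -1.5000 -0.2500]
S = R + BᵀPB = [1/2 0; 0 1/2] + [20.0000 -3.0000; -3.0000 0.5000] = [20.5000 -3.0000; -3.0000 1.0000]
BᵀPA = [-24.0000 -8.0000; 3.5000 1.2500]
K = S⁻¹·BᵀPA = [-1.1739 -0.3696; -0.0217 0.1413]
A−BK = [0.3370 -0.1902; -1.9783 0.8587]
AᵀP(A−BK) = [0.9022 0.1359; 0.1359 0.1168]
P' = Q + AᵀP(A−BK) = [1.4022 -1.3641; -1.3641 9.1168]
tr(P') = 10.5190

-1.1739 -0.3696 -0.0217 0.1413


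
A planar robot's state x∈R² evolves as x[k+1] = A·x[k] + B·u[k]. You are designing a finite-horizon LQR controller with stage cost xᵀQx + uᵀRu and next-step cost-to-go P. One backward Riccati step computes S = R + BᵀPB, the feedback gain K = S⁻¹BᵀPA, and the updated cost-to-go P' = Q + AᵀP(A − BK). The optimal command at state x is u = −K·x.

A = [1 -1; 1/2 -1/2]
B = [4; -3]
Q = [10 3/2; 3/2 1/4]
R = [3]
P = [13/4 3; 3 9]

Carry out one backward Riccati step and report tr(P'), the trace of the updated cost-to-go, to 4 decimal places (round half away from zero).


BᵀP = [4.0000 -15.0000]
S = R + BᵀPB = [3] + [61.0000] = [64.0000]
BᵀPA = [-3.5000 3.5000]
K = S⁻¹·BᵀPA = [-0.0547 0.0547]
A−BK = [1.2188 -1.2188; 0.3359 -0.3359]
AᵀP(A−BK) = [8.3086 -8.3086; -8.3086 8.3086]
P' = Q + AᵀP(A−BK) = [18.3086 -6.8086; -6.8086 8.5586]
tr(P') = 26.8672

26.8672


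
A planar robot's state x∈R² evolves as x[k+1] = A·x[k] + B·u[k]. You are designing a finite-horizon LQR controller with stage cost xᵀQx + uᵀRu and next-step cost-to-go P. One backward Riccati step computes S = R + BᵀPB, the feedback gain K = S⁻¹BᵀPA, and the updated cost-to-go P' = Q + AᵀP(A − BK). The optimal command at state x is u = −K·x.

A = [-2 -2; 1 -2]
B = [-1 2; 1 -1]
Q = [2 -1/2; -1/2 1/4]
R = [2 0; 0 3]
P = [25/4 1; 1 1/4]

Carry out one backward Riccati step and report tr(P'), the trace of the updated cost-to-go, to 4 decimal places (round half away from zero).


8.6546

BᵀP = [-5.2500 -0.7500; 11.5000 1.7500]
S = R + BᵀPB = [2 0; 0 3] + [4.5000 -9.7500; -9.7500 21.2500] = [6.5000 -9.7500; -9.7500 24.2500]
BᵀPA = [9.7500 12.0000; -21.2500 -26.5000]
K = S⁻¹·BᵀPA = [0.4675 0.5215; -0.6883 -0.8831]
A−BK = [-0.1558 0.2877; -0.1558 -3.4046]
AᵀP(A−BK) = [2.0649 2.6494; 2.6494 4.3397]
P' = Q + AᵀP(A−BK) = [4.0649 2.1494; 2.1494 4.5897]
tr(P') = 8.6546


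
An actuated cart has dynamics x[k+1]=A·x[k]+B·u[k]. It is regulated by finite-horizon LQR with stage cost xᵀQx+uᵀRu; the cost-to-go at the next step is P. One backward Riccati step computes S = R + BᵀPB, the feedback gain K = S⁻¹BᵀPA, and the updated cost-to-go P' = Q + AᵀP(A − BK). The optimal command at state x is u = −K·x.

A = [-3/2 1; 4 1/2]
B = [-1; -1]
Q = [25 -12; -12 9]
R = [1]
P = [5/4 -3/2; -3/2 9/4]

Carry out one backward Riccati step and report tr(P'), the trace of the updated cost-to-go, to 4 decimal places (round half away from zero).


BᵀP = [0.2500 -0.7500]
S = R + BᵀPB = [1] + [0.5000] = [1.5000]
BᵀPA = [-3.3750 -0.1250]
K = S⁻¹·BᵀPA = [-2.2500 -0.0833]
A−BK = [-3.7500 0.9167; 1.7500 0.4167]
AᵀP(A−BK) = [49.2188 -2.5313; -2.5313 0.3021]
P' = Q + AᵀP(A−BK) = [74.2188 -14.5313; -14.5313 9.3021]
tr(P') = 83.5208

83.5208


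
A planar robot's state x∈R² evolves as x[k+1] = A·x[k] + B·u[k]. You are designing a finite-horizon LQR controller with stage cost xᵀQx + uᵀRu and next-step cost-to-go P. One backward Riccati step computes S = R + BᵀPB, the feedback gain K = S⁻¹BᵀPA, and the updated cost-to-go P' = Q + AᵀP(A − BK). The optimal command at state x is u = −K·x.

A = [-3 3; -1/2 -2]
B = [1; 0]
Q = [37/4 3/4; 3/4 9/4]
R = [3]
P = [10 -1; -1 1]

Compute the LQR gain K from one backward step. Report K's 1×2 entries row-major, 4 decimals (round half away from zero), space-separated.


-2.2692 2.4615

BᵀP = [10.0000 -1.0000]
S = R + BᵀPB = [3] + [10.0000] = [13.0000]
BᵀPA = [-29.5000 32.0000]
K = S⁻¹·BᵀPA = [-2.2692 2.4615]
A−BK = [-0.7308 0.5385; -0.5000 -2.0000]
AᵀP(A−BK) = [20.3077 -20.8846; -20.8846 27.2308]
P' = Q + AᵀP(A−BK) = [29.5577 -20.1346; -20.1346 29.4808]
tr(P') = 59.0385


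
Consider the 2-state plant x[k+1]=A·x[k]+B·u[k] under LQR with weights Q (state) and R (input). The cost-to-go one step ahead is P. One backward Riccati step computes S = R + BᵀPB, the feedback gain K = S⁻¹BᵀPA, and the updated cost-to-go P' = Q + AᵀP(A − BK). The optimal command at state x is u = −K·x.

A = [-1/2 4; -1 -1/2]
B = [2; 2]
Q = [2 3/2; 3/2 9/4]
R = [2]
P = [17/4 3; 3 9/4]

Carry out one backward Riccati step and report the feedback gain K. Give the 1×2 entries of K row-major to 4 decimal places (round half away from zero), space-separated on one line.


-0.3413 1.0144

BᵀP = [14.5000 10.5000]
S = R + BᵀPB = [2] + [50.0000] = [52.0000]
BᵀPA = [-17.7500 52.7500]
K = S⁻¹·BᵀPA = [-0.3413 1.0144]
A−BK = [0.1827 1.9712; -0.3173 -2.5288]
AᵀP(A−BK) = [0.2536 -0.6190; -0.6190 3.0517]
P' = Q + AᵀP(A−BK) = [2.2536 0.8810; 0.8810 5.3017]
tr(P') = 7.5553


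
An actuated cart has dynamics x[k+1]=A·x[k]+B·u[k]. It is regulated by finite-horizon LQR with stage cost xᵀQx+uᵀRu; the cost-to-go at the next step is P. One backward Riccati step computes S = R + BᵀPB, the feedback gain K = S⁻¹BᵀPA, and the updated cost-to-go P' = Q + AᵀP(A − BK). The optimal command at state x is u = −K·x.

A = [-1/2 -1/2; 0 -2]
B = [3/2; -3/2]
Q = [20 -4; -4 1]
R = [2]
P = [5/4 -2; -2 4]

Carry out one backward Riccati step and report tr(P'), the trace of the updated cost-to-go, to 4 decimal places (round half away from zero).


22.7479

BᵀP = [4.8750 -9.0000]
S = R + BᵀPB = [2] + [20.8125] = [22.8125]
BᵀPA = [-2.4375 15.5625]
K = S⁻¹·BᵀPA = [-0.1068 0.6822]
A−BK = [-0.3397 -1.5233; -0.1603 -0.9767]
AᵀP(A−BK) = [0.0521 -0.0247; -0.0247 1.6959]
P' = Q + AᵀP(A−BK) = [20.0521 -4.0247; -4.0247 2.6959]
tr(P') = 22.7479


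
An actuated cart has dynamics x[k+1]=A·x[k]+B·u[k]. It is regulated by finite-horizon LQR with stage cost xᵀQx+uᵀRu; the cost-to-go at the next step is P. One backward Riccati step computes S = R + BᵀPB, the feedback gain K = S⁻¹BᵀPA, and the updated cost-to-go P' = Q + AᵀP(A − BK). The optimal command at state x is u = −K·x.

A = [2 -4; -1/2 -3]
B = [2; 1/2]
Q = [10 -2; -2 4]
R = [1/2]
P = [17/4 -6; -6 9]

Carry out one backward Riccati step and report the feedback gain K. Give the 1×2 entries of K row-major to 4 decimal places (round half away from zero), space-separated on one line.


BᵀP = [5.5000 -7.5000]
S = R + BᵀPB = [1/2] + [7.2500] = [7.7500]
BᵀPA = [14.7500 0.5000]
K = S⁻¹·BᵀPA = [1.9032 0.0645]
A−BK = [-1.8065 -4.1290; -1.4516 -3.0323]
AᵀP(A−BK) = [3.1774 2.5484; 2.5484 4.9677]
P' = Q + AᵀP(A−BK) = [13.1774 0.5484; 0.5484 8.9677]
tr(P') = 22.1452

1.9032 0.0645


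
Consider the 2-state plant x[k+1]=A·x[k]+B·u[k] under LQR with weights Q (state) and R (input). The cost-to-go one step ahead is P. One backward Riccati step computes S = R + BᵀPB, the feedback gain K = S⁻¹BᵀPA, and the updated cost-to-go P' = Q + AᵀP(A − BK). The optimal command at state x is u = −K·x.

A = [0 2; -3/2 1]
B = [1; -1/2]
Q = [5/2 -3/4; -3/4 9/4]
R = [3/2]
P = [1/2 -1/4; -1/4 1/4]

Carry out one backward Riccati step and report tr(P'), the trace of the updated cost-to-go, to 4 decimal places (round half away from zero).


6.0946

BᵀP = [0.6250 -0.3750]
S = R + BᵀPB = [3/2] + [0.8125] = [2.3125]
BᵀPA = [0.5625 0.8750]
K = S⁻¹·BᵀPA = [0.2432 0.3784]
A−BK = [-0.2432 1.6216; -1.3784 1.1892]
AᵀP(A−BK) = [0.4257 0.1622; 0.1622 0.9189]
P' = Q + AᵀP(A−BK) = [2.9257 -0.5878; -0.5878 3.1689]
tr(P') = 6.0946


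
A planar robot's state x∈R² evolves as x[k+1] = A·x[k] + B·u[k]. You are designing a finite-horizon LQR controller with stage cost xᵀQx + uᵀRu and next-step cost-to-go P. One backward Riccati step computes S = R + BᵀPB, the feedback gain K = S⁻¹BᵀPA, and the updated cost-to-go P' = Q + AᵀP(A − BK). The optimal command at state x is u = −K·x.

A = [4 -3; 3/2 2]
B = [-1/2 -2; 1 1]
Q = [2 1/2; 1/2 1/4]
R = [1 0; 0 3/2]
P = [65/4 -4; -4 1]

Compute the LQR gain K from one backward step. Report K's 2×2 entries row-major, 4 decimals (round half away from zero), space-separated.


BᵀP = [-12.1250 3.0000; -36.5000 9.0000]
S = R + BᵀPB = [1 0; 0 3/2] + [9.0625 27.2500; 27.2500 82.0000] = [10.0625 27.2500; 27.2500 83.5000]
BᵀPA = [-44.0000 42.3750; -132.5000 127.5000]
K = S⁻¹·BᵀPA = [-0.6490 0.6547; -1.3750 1.3133]
A−BK = [0.9254 -0.0461; 3.5240 0.0320]
AᵀP(A−BK) = [3.5030 -3.1827; -3.1827 3.0630]
P' = Q + AᵀP(A−BK) = [5.5030 -2.6827; -2.6827 3.3130]
tr(P') = 8.8160

-0.6490 0.6547 -1.3750 1.3133


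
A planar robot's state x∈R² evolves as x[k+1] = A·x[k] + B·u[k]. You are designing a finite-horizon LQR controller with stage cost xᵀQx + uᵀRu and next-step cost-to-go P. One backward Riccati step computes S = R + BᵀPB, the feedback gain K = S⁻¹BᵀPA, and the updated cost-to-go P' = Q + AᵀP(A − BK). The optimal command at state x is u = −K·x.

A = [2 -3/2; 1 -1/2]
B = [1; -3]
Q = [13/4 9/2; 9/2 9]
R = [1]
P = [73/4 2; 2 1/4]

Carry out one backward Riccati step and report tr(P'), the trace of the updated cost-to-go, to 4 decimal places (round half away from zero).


29.8289

BᵀP = [12.2500 1.2500]
S = R + BᵀPB = [1] + [8.5000] = [9.5000]
BᵀPA = [25.7500 -19.0000]
K = S⁻¹·BᵀPA = [2.7105 -2.0000]
A−BK = [-0.7105 0.5000; 9.1316 -6.5000]
AᵀP(A−BK) = [11.4539 -8.3750; -8.3750 6.1250]
P' = Q + AᵀP(A−BK) = [14.7039 -3.8750; -3.8750 15.1250]
tr(P') = 29.8289
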